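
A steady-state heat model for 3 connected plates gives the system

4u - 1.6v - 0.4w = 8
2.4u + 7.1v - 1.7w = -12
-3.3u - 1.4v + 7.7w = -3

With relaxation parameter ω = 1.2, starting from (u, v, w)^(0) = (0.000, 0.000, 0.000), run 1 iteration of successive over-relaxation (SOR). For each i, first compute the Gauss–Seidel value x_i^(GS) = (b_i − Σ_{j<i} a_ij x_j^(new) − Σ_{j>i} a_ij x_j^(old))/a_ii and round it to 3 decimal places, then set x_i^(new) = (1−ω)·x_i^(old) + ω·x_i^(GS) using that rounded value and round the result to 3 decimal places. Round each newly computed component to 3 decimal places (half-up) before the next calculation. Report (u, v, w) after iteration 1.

Iteration 1:
  u: GS value = (8 - (-1.6)·0.000 - (-0.4)·0.000) / (4) = 2.000;  u ← (1−ω)·0.000 + ω·2.000 = 2.400
  v: GS value = (-12 - (2.4)·2.400 - (-1.7)·0.000) / (7.1) = -2.501;  v ← (1−ω)·0.000 + ω·-2.501 = -3.001
  w: GS value = (-3 - (-3.3)·2.400 - (-1.4)·-3.001) / (7.7) = 0.093;  w ← (1−ω)·0.000 + ω·0.093 = 0.112

(2.400, -3.001, 0.112)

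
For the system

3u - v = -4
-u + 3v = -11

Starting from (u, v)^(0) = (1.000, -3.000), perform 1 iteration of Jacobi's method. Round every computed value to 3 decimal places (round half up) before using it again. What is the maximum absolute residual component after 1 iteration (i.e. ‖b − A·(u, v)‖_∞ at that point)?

Iteration 1:
  u = (-4 - (-1)·-3.000) / (3) = -2.333
  v = (-11 - (-1)·1.000) / (3) = -3.333
Residual b − A·x = (-0.334, -3.334); ∞-norm = 3.334

3.334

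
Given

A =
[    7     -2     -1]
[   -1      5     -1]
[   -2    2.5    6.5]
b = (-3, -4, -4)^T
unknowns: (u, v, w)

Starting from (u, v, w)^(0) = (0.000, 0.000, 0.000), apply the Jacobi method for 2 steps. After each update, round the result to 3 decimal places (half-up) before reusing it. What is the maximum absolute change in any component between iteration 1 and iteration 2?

0.316

Iteration 1:
  u = (-3 - (-2)·0.000 - (-1)·0.000) / (7) = -0.429
  v = (-4 - (-1)·0.000 - (-1)·0.000) / (5) = -0.800
  w = (-4 - (-2)·0.000 - (2.5)·0.000) / (6.5) = -0.615
Iteration 2:
  u = (-3 - (-2)·-0.800 - (-1)·-0.615) / (7) = -0.745
  v = (-4 - (-1)·-0.429 - (-1)·-0.615) / (5) = -1.009
  w = (-4 - (-2)·-0.429 - (2.5)·-0.800) / (6.5) = -0.440
Change: (-0.316, -0.209, 0.175) → max |·| = 0.316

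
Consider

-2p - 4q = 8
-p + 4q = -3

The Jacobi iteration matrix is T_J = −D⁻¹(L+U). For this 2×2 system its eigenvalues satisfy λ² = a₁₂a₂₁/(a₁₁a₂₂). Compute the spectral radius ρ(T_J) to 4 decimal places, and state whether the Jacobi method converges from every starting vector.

a₁₂a₂₁/(a₁₁a₂₂) = (-4)·(-1) / ((-2)·(4)) = -0.500000
ρ = √|-0.500000| = √0.500000 = 0.7071
ρ < 1, so Jacobi converges

0.7071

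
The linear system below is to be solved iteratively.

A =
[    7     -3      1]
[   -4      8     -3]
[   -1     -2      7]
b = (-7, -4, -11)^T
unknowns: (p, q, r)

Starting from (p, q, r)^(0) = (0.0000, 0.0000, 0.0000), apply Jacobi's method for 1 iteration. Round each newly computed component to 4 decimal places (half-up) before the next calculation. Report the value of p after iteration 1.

Iteration 1:
  p = (-7 - (-3)·0.0000 - (1)·0.0000) / (7) = -1.0000
  q = (-4 - (-4)·0.0000 - (-3)·0.0000) / (8) = -0.5000
  r = (-11 - (-1)·0.0000 - (-2)·0.0000) / (7) = -1.5714

-1.0000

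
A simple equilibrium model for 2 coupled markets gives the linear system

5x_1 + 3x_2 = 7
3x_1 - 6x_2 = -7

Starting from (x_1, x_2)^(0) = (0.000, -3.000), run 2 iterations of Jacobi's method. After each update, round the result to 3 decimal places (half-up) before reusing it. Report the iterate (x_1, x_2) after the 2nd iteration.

(0.700, 2.767)

Iteration 1:
  x_1 = (7 - (3)·-3.000) / (5) = 3.200
  x_2 = (-7 - (3)·0.000) / (-6) = 1.167
Iteration 2:
  x_1 = (7 - (3)·1.167) / (5) = 0.700
  x_2 = (-7 - (3)·3.200) / (-6) = 2.767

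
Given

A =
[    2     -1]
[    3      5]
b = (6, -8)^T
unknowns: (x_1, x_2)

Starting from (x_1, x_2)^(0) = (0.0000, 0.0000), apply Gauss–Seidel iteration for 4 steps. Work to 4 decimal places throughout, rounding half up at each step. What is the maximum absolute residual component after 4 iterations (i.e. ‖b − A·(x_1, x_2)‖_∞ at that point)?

Iteration 1:
  x_1 = (6 - (-1)·0.0000) / (2) = 3.0000
  x_2 = (-8 - (3)·3.0000) / (5) = -3.4000
Iteration 2:
  x_1 = (6 - (-1)·-3.4000) / (2) = 1.3000
  x_2 = (-8 - (3)·1.3000) / (5) = -2.3800
Iteration 3:
  x_1 = (6 - (-1)·-2.3800) / (2) = 1.8100
  x_2 = (-8 - (3)·1.8100) / (5) = -2.6860
Iteration 4:
  x_1 = (6 - (-1)·-2.6860) / (2) = 1.6570
  x_2 = (-8 - (3)·1.6570) / (5) = -2.5942
Residual b − A·x = (0.0918, 0.0000); ∞-norm = 0.0918

0.0918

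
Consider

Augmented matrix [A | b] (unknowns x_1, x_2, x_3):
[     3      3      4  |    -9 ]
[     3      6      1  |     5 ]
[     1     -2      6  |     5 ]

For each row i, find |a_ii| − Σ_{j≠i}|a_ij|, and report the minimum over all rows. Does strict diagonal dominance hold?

-4

row 1: |3| − (3+4) = -4
row 2: |6| − (3+1) = 2
row 3: |6| − (1+2) = 3
minimum over rows = -4 → not strictly diagonally dominant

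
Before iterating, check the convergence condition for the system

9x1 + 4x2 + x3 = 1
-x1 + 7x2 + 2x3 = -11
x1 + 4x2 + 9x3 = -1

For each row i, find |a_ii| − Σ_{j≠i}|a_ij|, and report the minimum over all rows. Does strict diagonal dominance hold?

row 1: |9| − (4+1) = 4
row 2: |7| − (1+2) = 4
row 3: |9| − (1+4) = 4
minimum over rows = 4 → strictly diagonally dominant (convergence guaranteed)

4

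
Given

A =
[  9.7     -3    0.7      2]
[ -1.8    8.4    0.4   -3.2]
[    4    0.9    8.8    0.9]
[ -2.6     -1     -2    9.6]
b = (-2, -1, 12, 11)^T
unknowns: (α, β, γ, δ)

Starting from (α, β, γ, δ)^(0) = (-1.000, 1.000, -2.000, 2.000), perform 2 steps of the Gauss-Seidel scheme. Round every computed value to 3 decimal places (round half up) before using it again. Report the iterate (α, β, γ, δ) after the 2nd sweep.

Iteration 1:
  α = (-2 - (-3)·1.000 - (0.7)·-2.000 - (2)·2.000) / (9.7) = -0.165
  β = (-1 - (-1.8)·-0.165 - (0.4)·-2.000 - (-3.2)·2.000) / (8.4) = 0.703
  γ = (12 - (4)·-0.165 - (0.9)·0.703 - (0.9)·2.000) / (8.8) = 1.162
  δ = (11 - (-2.6)·-0.165 - (-1)·0.703 - (-2)·1.162) / (9.6) = 1.416
Iteration 2:
  α = (-2 - (-3)·0.703 - (0.7)·1.162 - (2)·1.416) / (9.7) = -0.365
  β = (-1 - (-1.8)·-0.365 - (0.4)·1.162 - (-3.2)·1.416) / (8.4) = 0.287
  γ = (12 - (4)·-0.365 - (0.9)·0.287 - (0.9)·1.416) / (8.8) = 1.355
  δ = (11 - (-2.6)·-0.365 - (-1)·0.287 - (-2)·1.355) / (9.6) = 1.359

(-0.365, 0.287, 1.355, 1.359)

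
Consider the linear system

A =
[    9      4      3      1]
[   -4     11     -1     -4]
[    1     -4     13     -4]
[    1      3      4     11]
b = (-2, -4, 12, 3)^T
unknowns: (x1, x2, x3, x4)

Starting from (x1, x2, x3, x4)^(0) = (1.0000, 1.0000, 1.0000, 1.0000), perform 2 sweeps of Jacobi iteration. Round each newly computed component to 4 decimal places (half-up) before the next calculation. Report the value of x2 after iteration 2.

-0.8001

Iteration 1:
  x1 = (-2 - (4)·1.0000 - (3)·1.0000 - (1)·1.0000) / (9) = -1.1111
  x2 = (-4 - (-4)·1.0000 - (-1)·1.0000 - (-4)·1.0000) / (11) = 0.4545
  x3 = (12 - (1)·1.0000 - (-4)·1.0000 - (-4)·1.0000) / (13) = 1.4615
  x4 = (3 - (1)·1.0000 - (3)·1.0000 - (4)·1.0000) / (11) = -0.4545
Iteration 2:
  x1 = (-2 - (4)·0.4545 - (3)·1.4615 - (1)·-0.4545) / (9) = -0.8609
  x2 = (-4 - (-4)·-1.1111 - (-1)·1.4615 - (-4)·-0.4545) / (11) = -0.8001
  x3 = (12 - (1)·-1.1111 - (-4)·0.4545 - (-4)·-0.4545) / (13) = 1.0085
  x4 = (3 - (1)·-1.1111 - (3)·0.4545 - (4)·1.4615) / (11) = -0.2817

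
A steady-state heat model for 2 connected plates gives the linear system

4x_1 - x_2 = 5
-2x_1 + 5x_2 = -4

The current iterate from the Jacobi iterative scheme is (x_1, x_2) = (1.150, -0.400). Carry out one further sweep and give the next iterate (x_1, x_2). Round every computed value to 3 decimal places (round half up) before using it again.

One sweep:
  x_1 = (5 - (-1)·-0.400) / (4) = 1.150
  x_2 = (-4 - (-2)·1.150) / (5) = -0.340

(1.150, -0.340)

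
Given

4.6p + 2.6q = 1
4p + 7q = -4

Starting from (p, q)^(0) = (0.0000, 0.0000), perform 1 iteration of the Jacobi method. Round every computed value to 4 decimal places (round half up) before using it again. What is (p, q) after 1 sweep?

(0.2174, -0.5714)

Iteration 1:
  p = (1 - (2.6)·0.0000) / (4.6) = 0.2174
  q = (-4 - (4)·0.0000) / (7) = -0.5714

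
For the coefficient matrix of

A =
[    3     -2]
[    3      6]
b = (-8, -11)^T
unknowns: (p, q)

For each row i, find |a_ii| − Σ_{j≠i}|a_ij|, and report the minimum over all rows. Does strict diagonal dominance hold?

1

row 1: |3| − (2) = 1
row 2: |6| − (3) = 3
minimum over rows = 1 → strictly diagonally dominant (convergence guaranteed)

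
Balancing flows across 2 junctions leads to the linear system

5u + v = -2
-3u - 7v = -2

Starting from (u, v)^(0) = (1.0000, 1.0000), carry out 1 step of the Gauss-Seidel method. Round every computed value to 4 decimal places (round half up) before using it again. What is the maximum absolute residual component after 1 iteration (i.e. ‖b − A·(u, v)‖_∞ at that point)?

0.4571

Iteration 1:
  u = (-2 - (1)·1.0000) / (5) = -0.6000
  v = (-2 - (-3)·-0.6000) / (-7) = 0.5429
Residual b − A·x = (0.4571, 0.0003); ∞-norm = 0.4571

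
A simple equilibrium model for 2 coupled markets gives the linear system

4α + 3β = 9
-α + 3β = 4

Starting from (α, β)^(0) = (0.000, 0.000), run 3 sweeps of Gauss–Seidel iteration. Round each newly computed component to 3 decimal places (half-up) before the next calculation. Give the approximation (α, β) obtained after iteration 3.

Iteration 1:
  α = (9 - (3)·0.000) / (4) = 2.250
  β = (4 - (-1)·2.250) / (3) = 2.083
Iteration 2:
  α = (9 - (3)·2.083) / (4) = 0.688
  β = (4 - (-1)·0.688) / (3) = 1.563
Iteration 3:
  α = (9 - (3)·1.563) / (4) = 1.078
  β = (4 - (-1)·1.078) / (3) = 1.693

(1.078, 1.693)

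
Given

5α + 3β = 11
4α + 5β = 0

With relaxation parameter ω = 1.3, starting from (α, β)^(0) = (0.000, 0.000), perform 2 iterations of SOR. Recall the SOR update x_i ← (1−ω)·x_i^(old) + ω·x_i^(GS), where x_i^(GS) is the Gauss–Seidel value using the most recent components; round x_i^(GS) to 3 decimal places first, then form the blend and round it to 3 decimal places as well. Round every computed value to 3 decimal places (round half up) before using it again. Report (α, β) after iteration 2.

Iteration 1:
  α: GS value = (11 - (3)·0.000) / (5) = 2.200;  α ← (1−ω)·0.000 + ω·2.200 = 2.860
  β: GS value = (0 - (4)·2.860) / (5) = -2.288;  β ← (1−ω)·0.000 + ω·-2.288 = -2.974
Iteration 2:
  α: GS value = (11 - (3)·-2.974) / (5) = 3.984;  α ← (1−ω)·2.860 + ω·3.984 = 4.321
  β: GS value = (0 - (4)·4.321) / (5) = -3.457;  β ← (1−ω)·-2.974 + ω·-3.457 = -3.602

(4.321, -3.602)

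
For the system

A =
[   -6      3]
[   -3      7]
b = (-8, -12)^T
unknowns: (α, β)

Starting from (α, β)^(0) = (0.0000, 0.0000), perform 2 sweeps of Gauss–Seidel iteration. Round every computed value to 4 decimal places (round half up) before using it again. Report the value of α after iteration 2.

Iteration 1:
  α = (-8 - (3)·0.0000) / (-6) = 1.3333
  β = (-12 - (-3)·1.3333) / (7) = -1.1429
Iteration 2:
  α = (-8 - (3)·-1.1429) / (-6) = 0.7619
  β = (-12 - (-3)·0.7619) / (7) = -1.3878

0.7619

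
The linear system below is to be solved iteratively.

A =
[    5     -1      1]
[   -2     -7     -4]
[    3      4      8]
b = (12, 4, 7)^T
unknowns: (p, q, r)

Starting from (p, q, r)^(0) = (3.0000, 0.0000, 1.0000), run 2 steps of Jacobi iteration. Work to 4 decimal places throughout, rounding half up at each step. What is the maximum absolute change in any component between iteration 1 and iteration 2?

Iteration 1:
  p = (12 - (-1)·0.0000 - (1)·1.0000) / (5) = 2.2000
  q = (4 - (-2)·3.0000 - (-4)·1.0000) / (-7) = -2.0000
  r = (7 - (3)·3.0000 - (4)·0.0000) / (8) = -0.2500
Iteration 2:
  p = (12 - (-1)·-2.0000 - (1)·-0.2500) / (5) = 2.0500
  q = (4 - (-2)·2.2000 - (-4)·-0.2500) / (-7) = -1.0571
  r = (7 - (3)·2.2000 - (4)·-2.0000) / (8) = 1.0500
Change: (-0.1500, 0.9429, 1.3000) → max |·| = 1.3000

1.3000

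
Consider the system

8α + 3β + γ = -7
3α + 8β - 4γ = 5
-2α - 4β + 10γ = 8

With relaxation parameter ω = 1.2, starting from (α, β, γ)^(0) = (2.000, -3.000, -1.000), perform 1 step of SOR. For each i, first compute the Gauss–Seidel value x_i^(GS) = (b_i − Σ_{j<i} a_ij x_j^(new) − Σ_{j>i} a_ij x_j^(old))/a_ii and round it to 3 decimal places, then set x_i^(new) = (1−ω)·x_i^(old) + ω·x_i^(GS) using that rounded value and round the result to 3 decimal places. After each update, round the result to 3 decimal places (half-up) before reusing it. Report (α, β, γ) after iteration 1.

(0.050, 0.727, 1.521)

Iteration 1:
  α: GS value = (-7 - (3)·-3.000 - (1)·-1.000) / (8) = 0.375;  α ← (1−ω)·2.000 + ω·0.375 = 0.050
  β: GS value = (5 - (3)·0.050 - (-4)·-1.000) / (8) = 0.106;  β ← (1−ω)·-3.000 + ω·0.106 = 0.727
  γ: GS value = (8 - (-2)·0.050 - (-4)·0.727) / (10) = 1.101;  γ ← (1−ω)·-1.000 + ω·1.101 = 1.521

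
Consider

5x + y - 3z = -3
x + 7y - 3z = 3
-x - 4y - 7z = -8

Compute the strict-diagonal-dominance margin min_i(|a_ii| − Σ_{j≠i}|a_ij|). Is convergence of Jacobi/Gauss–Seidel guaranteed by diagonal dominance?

row 1: |5| − (1+3) = 1
row 2: |7| − (1+3) = 3
row 3: |-7| − (1+4) = 2
minimum over rows = 1 → strictly diagonally dominant (convergence guaranteed)

1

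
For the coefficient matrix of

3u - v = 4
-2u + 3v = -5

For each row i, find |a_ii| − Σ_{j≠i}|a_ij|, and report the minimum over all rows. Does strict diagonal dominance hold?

row 1: |3| − (1) = 2
row 2: |3| − (2) = 1
minimum over rows = 1 → strictly diagonally dominant (convergence guaranteed)

1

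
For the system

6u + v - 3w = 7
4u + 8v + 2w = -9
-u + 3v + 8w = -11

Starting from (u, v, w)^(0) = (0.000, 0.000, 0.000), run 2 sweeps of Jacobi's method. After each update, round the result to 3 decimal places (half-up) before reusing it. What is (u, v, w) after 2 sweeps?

(0.667, -1.365, -0.807)

Iteration 1:
  u = (7 - (1)·0.000 - (-3)·0.000) / (6) = 1.167
  v = (-9 - (4)·0.000 - (2)·0.000) / (8) = -1.125
  w = (-11 - (-1)·0.000 - (3)·0.000) / (8) = -1.375
Iteration 2:
  u = (7 - (1)·-1.125 - (-3)·-1.375) / (6) = 0.667
  v = (-9 - (4)·1.167 - (2)·-1.375) / (8) = -1.365
  w = (-11 - (-1)·1.167 - (3)·-1.125) / (8) = -0.807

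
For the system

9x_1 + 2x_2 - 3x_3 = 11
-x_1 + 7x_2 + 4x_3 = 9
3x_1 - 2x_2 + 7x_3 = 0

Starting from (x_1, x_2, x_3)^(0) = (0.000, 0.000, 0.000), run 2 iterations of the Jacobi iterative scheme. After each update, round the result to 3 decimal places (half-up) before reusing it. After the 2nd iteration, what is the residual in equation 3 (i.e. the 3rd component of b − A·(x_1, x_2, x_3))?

1.204

Iteration 1:
  x_1 = (11 - (2)·0.000 - (-3)·0.000) / (9) = 1.222
  x_2 = (9 - (-1)·0.000 - (4)·0.000) / (7) = 1.286
  x_3 = (0 - (3)·0.000 - (-2)·0.000) / (7) = 0.000
Iteration 2:
  x_1 = (11 - (2)·1.286 - (-3)·0.000) / (9) = 0.936
  x_2 = (9 - (-1)·1.222 - (4)·0.000) / (7) = 1.460
  x_3 = (0 - (3)·1.222 - (-2)·1.286) / (7) = -0.156
Residual b − A·x = (-0.812, 0.340, 1.204)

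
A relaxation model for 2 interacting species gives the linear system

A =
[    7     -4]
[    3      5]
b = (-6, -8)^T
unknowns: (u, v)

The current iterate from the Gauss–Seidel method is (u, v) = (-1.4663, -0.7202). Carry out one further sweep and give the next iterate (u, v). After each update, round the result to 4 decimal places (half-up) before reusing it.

(-1.2687, -0.8388)

One sweep:
  u = (-6 - (-4)·-0.7202) / (7) = -1.2687
  v = (-8 - (3)·-1.2687) / (5) = -0.8388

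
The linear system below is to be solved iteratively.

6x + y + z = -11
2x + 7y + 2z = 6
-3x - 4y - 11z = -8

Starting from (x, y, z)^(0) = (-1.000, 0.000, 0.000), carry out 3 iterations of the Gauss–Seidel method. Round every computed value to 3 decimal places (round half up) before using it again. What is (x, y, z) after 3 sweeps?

(-2.189, 1.237, 0.874)

Iteration 1:
  x = (-11 - (1)·0.000 - (1)·0.000) / (6) = -1.833
  y = (6 - (2)·-1.833 - (2)·0.000) / (7) = 1.381
  z = (-8 - (-3)·-1.833 - (-4)·1.381) / (-11) = 0.725
Iteration 2:
  x = (-11 - (1)·1.381 - (1)·0.725) / (6) = -2.184
  y = (6 - (2)·-2.184 - (2)·0.725) / (7) = 1.274
  z = (-8 - (-3)·-2.184 - (-4)·1.274) / (-11) = 0.860
Iteration 3:
  x = (-11 - (1)·1.274 - (1)·0.860) / (6) = -2.189
  y = (6 - (2)·-2.189 - (2)·0.860) / (7) = 1.237
  z = (-8 - (-3)·-2.189 - (-4)·1.237) / (-11) = 0.874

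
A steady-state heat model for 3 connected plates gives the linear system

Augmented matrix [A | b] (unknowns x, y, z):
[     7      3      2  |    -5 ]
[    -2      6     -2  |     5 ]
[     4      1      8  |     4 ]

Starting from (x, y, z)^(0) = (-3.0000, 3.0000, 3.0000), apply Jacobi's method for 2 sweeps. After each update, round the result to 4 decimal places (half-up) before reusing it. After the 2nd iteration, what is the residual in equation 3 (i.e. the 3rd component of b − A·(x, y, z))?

Iteration 1:
  x = (-5 - (3)·3.0000 - (2)·3.0000) / (7) = -2.8571
  y = (5 - (-2)·-3.0000 - (-2)·3.0000) / (6) = 0.8333
  z = (4 - (4)·-3.0000 - (1)·3.0000) / (8) = 1.6250
Iteration 2:
  x = (-5 - (3)·0.8333 - (2)·1.6250) / (7) = -1.5357
  y = (5 - (-2)·-2.8571 - (-2)·1.6250) / (6) = 0.4226
  z = (4 - (4)·-2.8571 - (1)·0.8333) / (8) = 1.8244
Residual b − A·x = (0.8333, 3.0418, -4.8750)

-4.8750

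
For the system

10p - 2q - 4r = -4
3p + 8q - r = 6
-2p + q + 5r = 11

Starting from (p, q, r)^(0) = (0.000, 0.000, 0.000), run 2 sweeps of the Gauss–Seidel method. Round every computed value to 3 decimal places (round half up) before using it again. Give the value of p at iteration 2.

Iteration 1:
  p = (-4 - (-2)·0.000 - (-4)·0.000) / (10) = -0.400
  q = (6 - (3)·-0.400 - (-1)·0.000) / (8) = 0.900
  r = (11 - (-2)·-0.400 - (1)·0.900) / (5) = 1.860
Iteration 2:
  p = (-4 - (-2)·0.900 - (-4)·1.860) / (10) = 0.524
  q = (6 - (3)·0.524 - (-1)·1.860) / (8) = 0.786
  r = (11 - (-2)·0.524 - (1)·0.786) / (5) = 2.252

0.524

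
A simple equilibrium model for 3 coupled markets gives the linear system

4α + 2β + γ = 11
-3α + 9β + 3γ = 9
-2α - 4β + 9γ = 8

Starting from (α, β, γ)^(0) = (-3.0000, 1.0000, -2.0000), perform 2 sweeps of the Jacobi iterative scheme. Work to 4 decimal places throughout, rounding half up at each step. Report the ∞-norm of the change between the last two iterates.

1.1296

Iteration 1:
  α = (11 - (2)·1.0000 - (1)·-2.0000) / (4) = 2.7500
  β = (9 - (-3)·-3.0000 - (3)·-2.0000) / (9) = 0.6667
  γ = (8 - (-2)·-3.0000 - (-4)·1.0000) / (9) = 0.6667
Iteration 2:
  α = (11 - (2)·0.6667 - (1)·0.6667) / (4) = 2.2500
  β = (9 - (-3)·2.7500 - (3)·0.6667) / (9) = 1.6944
  γ = (8 - (-2)·2.7500 - (-4)·0.6667) / (9) = 1.7963
Change: (-0.5000, 1.0277, 1.1296) → max |·| = 1.1296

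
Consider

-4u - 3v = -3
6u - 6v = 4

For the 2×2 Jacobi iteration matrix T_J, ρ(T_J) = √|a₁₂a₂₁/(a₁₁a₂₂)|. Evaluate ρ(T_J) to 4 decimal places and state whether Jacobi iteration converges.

0.8660

a₁₂a₂₁/(a₁₁a₂₂) = (-3)·(6) / ((-4)·(-6)) = -0.750000
ρ = √|-0.750000| = √0.750000 = 0.8660
ρ < 1, so Jacobi converges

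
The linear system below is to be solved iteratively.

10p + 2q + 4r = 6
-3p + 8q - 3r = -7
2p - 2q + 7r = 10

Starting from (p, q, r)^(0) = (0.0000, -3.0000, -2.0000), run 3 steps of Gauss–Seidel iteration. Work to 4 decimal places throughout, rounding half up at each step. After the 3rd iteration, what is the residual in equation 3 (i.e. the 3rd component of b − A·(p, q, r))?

Iteration 1:
  p = (6 - (2)·-3.0000 - (4)·-2.0000) / (10) = 2.0000
  q = (-7 - (-3)·2.0000 - (-3)·-2.0000) / (8) = -0.8750
  r = (10 - (2)·2.0000 - (-2)·-0.8750) / (7) = 0.6071
Iteration 2:
  p = (6 - (2)·-0.8750 - (4)·0.6071) / (10) = 0.5322
  q = (-7 - (-3)·0.5322 - (-3)·0.6071) / (8) = -0.4478
  r = (10 - (2)·0.5322 - (-2)·-0.4478) / (7) = 1.1486
Iteration 3:
  p = (6 - (2)·-0.4478 - (4)·1.1486) / (10) = 0.2301
  q = (-7 - (-3)·0.2301 - (-3)·1.1486) / (8) = -0.3580
  r = (10 - (2)·0.2301 - (-2)·-0.3580) / (7) = 1.2605
Residual b − A·x = (-0.6270, 0.3358, 0.0003)

0.0003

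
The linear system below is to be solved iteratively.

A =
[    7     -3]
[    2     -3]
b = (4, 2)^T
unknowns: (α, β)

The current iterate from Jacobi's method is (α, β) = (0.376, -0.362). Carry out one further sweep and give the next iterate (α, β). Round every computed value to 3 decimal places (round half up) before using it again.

(0.416, -0.416)

One sweep:
  α = (4 - (-3)·-0.362) / (7) = 0.416
  β = (2 - (2)·0.376) / (-3) = -0.416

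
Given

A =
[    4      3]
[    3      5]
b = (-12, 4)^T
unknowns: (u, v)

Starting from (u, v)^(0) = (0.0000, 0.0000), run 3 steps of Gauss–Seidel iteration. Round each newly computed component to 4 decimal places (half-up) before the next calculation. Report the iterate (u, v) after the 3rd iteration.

Iteration 1:
  u = (-12 - (3)·0.0000) / (4) = -3.0000
  v = (4 - (3)·-3.0000) / (5) = 2.6000
Iteration 2:
  u = (-12 - (3)·2.6000) / (4) = -4.9500
  v = (4 - (3)·-4.9500) / (5) = 3.7700
Iteration 3:
  u = (-12 - (3)·3.7700) / (4) = -5.8275
  v = (4 - (3)·-5.8275) / (5) = 4.2965

(-5.8275, 4.2965)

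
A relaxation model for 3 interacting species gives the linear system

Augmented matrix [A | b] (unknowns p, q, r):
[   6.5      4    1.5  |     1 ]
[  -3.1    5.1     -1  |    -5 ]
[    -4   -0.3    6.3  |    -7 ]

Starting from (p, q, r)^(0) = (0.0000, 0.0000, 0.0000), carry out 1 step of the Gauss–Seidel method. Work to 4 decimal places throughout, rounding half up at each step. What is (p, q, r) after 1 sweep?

(0.1538, -0.8869, -1.0557)

Iteration 1:
  p = (1 - (4)·0.0000 - (1.5)·0.0000) / (6.5) = 0.1538
  q = (-5 - (-3.1)·0.1538 - (-1)·0.0000) / (5.1) = -0.8869
  r = (-7 - (-4)·0.1538 - (-0.3)·-0.8869) / (6.3) = -1.0557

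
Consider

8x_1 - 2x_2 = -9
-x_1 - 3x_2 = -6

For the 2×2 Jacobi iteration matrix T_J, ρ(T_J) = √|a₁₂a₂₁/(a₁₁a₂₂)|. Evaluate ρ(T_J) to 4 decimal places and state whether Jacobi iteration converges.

0.2887

a₁₂a₂₁/(a₁₁a₂₂) = (-2)·(-1) / ((8)·(-3)) = -0.083333
ρ = √|-0.083333| = √0.083333 = 0.2887
ρ < 1, so Jacobi converges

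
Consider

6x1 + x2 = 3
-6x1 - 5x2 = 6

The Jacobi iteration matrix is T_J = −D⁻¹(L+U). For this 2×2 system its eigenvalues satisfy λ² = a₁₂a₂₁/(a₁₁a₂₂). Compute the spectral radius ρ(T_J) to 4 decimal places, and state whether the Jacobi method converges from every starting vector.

0.4472

a₁₂a₂₁/(a₁₁a₂₂) = (1)·(-6) / ((6)·(-5)) = 0.200000
ρ = √|0.200000| = √0.200000 = 0.4472
ρ < 1, so Jacobi converges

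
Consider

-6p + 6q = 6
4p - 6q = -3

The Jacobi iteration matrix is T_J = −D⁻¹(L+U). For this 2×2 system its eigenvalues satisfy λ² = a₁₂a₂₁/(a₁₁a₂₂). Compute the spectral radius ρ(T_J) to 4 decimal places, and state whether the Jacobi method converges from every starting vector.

a₁₂a₂₁/(a₁₁a₂₂) = (6)·(4) / ((-6)·(-6)) = 0.666667
ρ = √|0.666667| = √0.666667 = 0.8165
ρ < 1, so Jacobi converges

0.8165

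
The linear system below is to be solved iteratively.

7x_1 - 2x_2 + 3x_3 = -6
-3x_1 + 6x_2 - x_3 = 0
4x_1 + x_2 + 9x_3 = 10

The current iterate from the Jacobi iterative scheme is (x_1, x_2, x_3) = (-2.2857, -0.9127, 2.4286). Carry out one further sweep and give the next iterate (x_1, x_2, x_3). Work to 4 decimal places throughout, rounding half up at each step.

One sweep:
  x_1 = (-6 - (-2)·-0.9127 - (3)·2.4286) / (7) = -2.1587
  x_2 = (0 - (-3)·-2.2857 - (-1)·2.4286) / (6) = -0.7381
  x_3 = (10 - (4)·-2.2857 - (1)·-0.9127) / (9) = 2.2284

(-2.1587, -0.7381, 2.2284)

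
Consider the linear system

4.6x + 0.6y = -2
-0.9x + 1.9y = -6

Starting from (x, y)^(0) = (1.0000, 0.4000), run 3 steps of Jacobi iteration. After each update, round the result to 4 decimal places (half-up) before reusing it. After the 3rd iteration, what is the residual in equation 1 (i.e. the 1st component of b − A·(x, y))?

Iteration 1:
  x = (-2 - (0.6)·0.4000) / (4.6) = -0.4870
  y = (-6 - (-0.9)·1.0000) / (1.9) = -2.6842
Iteration 2:
  x = (-2 - (0.6)·-2.6842) / (4.6) = -0.0847
  y = (-6 - (-0.9)·-0.4870) / (1.9) = -3.3886
Iteration 3:
  x = (-2 - (0.6)·-3.3886) / (4.6) = 0.0072
  y = (-6 - (-0.9)·-0.0847) / (1.9) = -3.1980
Residual b − A·x = (-0.1143, 0.0827)

-0.1143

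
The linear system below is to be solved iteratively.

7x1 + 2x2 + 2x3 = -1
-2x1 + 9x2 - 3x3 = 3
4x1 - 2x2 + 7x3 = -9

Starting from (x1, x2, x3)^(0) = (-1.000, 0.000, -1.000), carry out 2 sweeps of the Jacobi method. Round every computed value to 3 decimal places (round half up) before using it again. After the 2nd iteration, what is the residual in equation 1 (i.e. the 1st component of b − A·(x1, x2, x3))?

Iteration 1:
  x1 = (-1 - (2)·0.000 - (2)·-1.000) / (7) = 0.143
  x2 = (3 - (-2)·-1.000 - (-3)·-1.000) / (9) = -0.222
  x3 = (-9 - (4)·-1.000 - (-2)·0.000) / (7) = -0.714
Iteration 2:
  x1 = (-1 - (2)·-0.222 - (2)·-0.714) / (7) = 0.125
  x2 = (3 - (-2)·0.143 - (-3)·-0.714) / (9) = 0.127
  x3 = (-9 - (4)·0.143 - (-2)·-0.222) / (7) = -1.431
Residual b − A·x = (0.733, -2.186, 0.771)

0.733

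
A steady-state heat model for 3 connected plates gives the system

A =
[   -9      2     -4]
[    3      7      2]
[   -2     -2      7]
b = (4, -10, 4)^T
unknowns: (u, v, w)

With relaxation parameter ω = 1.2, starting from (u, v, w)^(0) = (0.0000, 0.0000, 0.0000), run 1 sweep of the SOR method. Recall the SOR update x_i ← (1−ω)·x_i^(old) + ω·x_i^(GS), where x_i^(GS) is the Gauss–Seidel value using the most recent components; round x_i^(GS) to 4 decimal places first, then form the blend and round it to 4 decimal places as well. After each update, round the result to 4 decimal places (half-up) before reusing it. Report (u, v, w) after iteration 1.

(-0.5333, -1.4400, 0.0091)

Iteration 1:
  u: GS value = (4 - (2)·0.0000 - (-4)·0.0000) / (-9) = -0.4444;  u ← (1−ω)·0.0000 + ω·-0.4444 = -0.5333
  v: GS value = (-10 - (3)·-0.5333 - (2)·0.0000) / (7) = -1.2000;  v ← (1−ω)·0.0000 + ω·-1.2000 = -1.4400
  w: GS value = (4 - (-2)·-0.5333 - (-2)·-1.4400) / (7) = 0.0076;  w ← (1−ω)·0.0000 + ω·0.0076 = 0.0091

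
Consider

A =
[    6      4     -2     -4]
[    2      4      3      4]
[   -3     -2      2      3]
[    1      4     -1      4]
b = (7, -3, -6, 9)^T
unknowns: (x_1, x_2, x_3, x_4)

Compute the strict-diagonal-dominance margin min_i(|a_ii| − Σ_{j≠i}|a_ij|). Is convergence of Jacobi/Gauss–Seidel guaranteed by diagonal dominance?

row 1: |6| − (4+2+4) = -4
row 2: |4| − (2+3+4) = -5
row 3: |2| − (3+2+3) = -6
row 4: |4| − (1+4+1) = -2
minimum over rows = -6 → not strictly diagonally dominant

-6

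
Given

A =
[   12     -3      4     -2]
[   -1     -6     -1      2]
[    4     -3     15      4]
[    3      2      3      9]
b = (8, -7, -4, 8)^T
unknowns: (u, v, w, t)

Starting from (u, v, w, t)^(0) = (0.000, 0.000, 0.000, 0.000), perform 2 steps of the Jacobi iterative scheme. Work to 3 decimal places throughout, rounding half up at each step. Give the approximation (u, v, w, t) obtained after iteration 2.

Iteration 1:
  u = (8 - (-3)·0.000 - (4)·0.000 - (-2)·0.000) / (12) = 0.667
  v = (-7 - (-1)·0.000 - (-1)·0.000 - (2)·0.000) / (-6) = 1.167
  w = (-4 - (4)·0.000 - (-3)·0.000 - (4)·0.000) / (15) = -0.267
  t = (8 - (3)·0.000 - (2)·0.000 - (3)·0.000) / (9) = 0.889
Iteration 2:
  u = (8 - (-3)·1.167 - (4)·-0.267 - (-2)·0.889) / (12) = 1.196
  v = (-7 - (-1)·0.667 - (-1)·-0.267 - (2)·0.889) / (-6) = 1.396
  w = (-4 - (4)·0.667 - (-3)·1.167 - (4)·0.889) / (15) = -0.448
  t = (8 - (3)·0.667 - (2)·1.167 - (3)·-0.267) / (9) = 0.496

(1.196, 1.396, -0.448, 0.496)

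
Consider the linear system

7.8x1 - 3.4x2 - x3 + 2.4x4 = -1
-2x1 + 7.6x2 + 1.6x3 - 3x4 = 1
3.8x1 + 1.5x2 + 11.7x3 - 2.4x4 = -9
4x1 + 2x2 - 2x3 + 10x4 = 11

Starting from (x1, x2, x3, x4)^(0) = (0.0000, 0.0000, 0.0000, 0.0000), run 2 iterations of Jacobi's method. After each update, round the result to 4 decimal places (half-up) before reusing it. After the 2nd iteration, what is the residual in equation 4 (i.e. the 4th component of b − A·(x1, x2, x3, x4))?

Iteration 1:
  x1 = (-1 - (-3.4)·0.0000 - (-1)·0.0000 - (2.4)·0.0000) / (7.8) = -0.1282
  x2 = (1 - (-2)·0.0000 - (1.6)·0.0000 - (-3)·0.0000) / (7.6) = 0.1316
  x3 = (-9 - (3.8)·0.0000 - (1.5)·0.0000 - (-2.4)·0.0000) / (11.7) = -0.7692
  x4 = (11 - (4)·0.0000 - (2)·0.0000 - (-2)·0.0000) / (10) = 1.1000
Iteration 2:
  x1 = (-1 - (-3.4)·0.1316 - (-1)·-0.7692 - (2.4)·1.1000) / (7.8) = -0.5079
  x2 = (1 - (-2)·-0.1282 - (1.6)·-0.7692 - (-3)·1.1000) / (7.6) = 0.6940
  x3 = (-9 - (3.8)·-0.1282 - (1.5)·0.1316 - (-2.4)·1.1000) / (11.7) = -0.5188
  x4 = (11 - (4)·-0.1282 - (2)·0.1316 - (-2)·-0.7692) / (10) = 0.9711
Residual b − A·x = (2.4718, -1.5468, 0.2896, 0.8950)

0.8950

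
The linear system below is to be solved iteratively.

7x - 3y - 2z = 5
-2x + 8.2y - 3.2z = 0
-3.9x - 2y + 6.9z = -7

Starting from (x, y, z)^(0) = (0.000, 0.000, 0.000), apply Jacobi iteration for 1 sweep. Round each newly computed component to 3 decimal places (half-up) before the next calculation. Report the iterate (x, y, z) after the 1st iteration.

(0.714, 0.000, -1.014)

Iteration 1:
  x = (5 - (-3)·0.000 - (-2)·0.000) / (7) = 0.714
  y = (0 - (-2)·0.000 - (-3.2)·0.000) / (8.2) = 0.000
  z = (-7 - (-3.9)·0.000 - (-2)·0.000) / (6.9) = -1.014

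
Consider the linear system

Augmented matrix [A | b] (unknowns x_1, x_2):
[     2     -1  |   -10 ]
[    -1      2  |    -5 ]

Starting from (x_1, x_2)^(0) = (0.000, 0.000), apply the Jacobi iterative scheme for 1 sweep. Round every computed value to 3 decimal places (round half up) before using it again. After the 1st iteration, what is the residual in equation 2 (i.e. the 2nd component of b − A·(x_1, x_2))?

Iteration 1:
  x_1 = (-10 - (-1)·0.000) / (2) = -5.000
  x_2 = (-5 - (-1)·0.000) / (2) = -2.500
Residual b − A·x = (-2.500, -5.000)

-5.000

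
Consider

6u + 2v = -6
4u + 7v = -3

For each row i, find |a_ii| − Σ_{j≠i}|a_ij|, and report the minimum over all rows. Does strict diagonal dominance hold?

row 1: |6| − (2) = 4
row 2: |7| − (4) = 3
minimum over rows = 3 → strictly diagonally dominant (convergence guaranteed)

3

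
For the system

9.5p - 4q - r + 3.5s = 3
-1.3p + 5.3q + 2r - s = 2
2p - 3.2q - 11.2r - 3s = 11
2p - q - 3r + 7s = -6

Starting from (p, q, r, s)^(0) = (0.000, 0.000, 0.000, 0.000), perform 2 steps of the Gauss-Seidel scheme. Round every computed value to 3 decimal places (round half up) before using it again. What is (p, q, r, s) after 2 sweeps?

Iteration 1:
  p = (3 - (-4)·0.000 - (-1)·0.000 - (3.5)·0.000) / (9.5) = 0.316
  q = (2 - (-1.3)·0.316 - (2)·0.000 - (-1)·0.000) / (5.3) = 0.455
  r = (11 - (2)·0.316 - (-3.2)·0.455 - (-3)·0.000) / (-11.2) = -1.056
  s = (-6 - (2)·0.316 - (-1)·0.455 - (-3)·-1.056) / (7) = -1.335
Iteration 2:
  p = (3 - (-4)·0.455 - (-1)·-1.056 - (3.5)·-1.335) / (9.5) = 0.888
  q = (2 - (-1.3)·0.888 - (2)·-1.056 - (-1)·-1.335) / (5.3) = 0.742
  r = (11 - (2)·0.888 - (-3.2)·0.742 - (-3)·-1.335) / (-11.2) = -0.678
  s = (-6 - (2)·0.888 - (-1)·0.742 - (-3)·-0.678) / (7) = -1.295

(0.888, 0.742, -0.678, -1.295)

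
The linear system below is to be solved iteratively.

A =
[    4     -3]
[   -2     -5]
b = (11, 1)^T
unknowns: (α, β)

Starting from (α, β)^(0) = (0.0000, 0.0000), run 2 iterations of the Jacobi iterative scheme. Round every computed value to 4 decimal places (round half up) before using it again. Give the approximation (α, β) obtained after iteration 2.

Iteration 1:
  α = (11 - (-3)·0.0000) / (4) = 2.7500
  β = (1 - (-2)·0.0000) / (-5) = -0.2000
Iteration 2:
  α = (11 - (-3)·-0.2000) / (4) = 2.6000
  β = (1 - (-2)·2.7500) / (-5) = -1.3000

(2.6000, -1.3000)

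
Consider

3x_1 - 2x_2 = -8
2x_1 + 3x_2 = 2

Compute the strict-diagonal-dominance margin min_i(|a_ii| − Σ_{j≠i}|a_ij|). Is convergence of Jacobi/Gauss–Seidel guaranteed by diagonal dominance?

row 1: |3| − (2) = 1
row 2: |3| − (2) = 1
minimum over rows = 1 → strictly diagonally dominant (convergence guaranteed)

1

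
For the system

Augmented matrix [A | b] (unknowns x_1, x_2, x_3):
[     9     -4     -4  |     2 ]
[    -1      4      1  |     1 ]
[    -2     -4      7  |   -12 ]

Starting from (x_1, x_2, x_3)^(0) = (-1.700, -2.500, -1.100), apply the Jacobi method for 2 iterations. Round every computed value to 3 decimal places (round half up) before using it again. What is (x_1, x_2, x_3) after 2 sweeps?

Iteration 1:
  x_1 = (2 - (-4)·-2.500 - (-4)·-1.100) / (9) = -1.378
  x_2 = (1 - (-1)·-1.700 - (1)·-1.100) / (4) = 0.100
  x_3 = (-12 - (-2)·-1.700 - (-4)·-2.500) / (7) = -3.629
Iteration 2:
  x_1 = (2 - (-4)·0.100 - (-4)·-3.629) / (9) = -1.346
  x_2 = (1 - (-1)·-1.378 - (1)·-3.629) / (4) = 0.813
  x_3 = (-12 - (-2)·-1.378 - (-4)·0.100) / (7) = -2.051

(-1.346, 0.813, -2.051)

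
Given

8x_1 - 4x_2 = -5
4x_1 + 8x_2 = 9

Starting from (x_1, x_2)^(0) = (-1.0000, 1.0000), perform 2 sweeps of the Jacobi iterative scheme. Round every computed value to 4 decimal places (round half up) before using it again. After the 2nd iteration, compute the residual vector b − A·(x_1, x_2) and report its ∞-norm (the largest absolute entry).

Iteration 1:
  x_1 = (-5 - (-4)·1.0000) / (8) = -0.1250
  x_2 = (9 - (4)·-1.0000) / (8) = 1.6250
Iteration 2:
  x_1 = (-5 - (-4)·1.6250) / (8) = 0.1875
  x_2 = (9 - (4)·-0.1250) / (8) = 1.1875
Residual b − A·x = (-1.7500, -1.2500); ∞-norm = 1.7500

1.7500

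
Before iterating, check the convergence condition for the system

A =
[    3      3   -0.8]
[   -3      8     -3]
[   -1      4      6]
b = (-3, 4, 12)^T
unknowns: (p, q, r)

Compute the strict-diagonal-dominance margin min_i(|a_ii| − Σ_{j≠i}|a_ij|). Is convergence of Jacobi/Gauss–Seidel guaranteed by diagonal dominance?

-0.8

row 1: |3| − (3+0.8) = -0.8
row 2: |8| − (3+3) = 2
row 3: |6| − (1+4) = 1
minimum over rows = -0.8 → not strictly diagonally dominant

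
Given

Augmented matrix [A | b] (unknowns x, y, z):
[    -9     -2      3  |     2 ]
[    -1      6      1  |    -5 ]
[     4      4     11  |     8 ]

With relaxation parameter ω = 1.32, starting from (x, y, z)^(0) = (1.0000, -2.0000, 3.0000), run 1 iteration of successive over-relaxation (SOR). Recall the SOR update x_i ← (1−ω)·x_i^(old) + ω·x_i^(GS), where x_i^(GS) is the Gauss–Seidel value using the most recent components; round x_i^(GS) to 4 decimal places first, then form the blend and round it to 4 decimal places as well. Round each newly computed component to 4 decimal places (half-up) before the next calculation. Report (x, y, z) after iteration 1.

Iteration 1:
  x: GS value = (2 - (-2)·-2.0000 - (3)·3.0000) / (-9) = 1.2222;  x ← (1−ω)·1.0000 + ω·1.2222 = 1.2933
  y: GS value = (-5 - (-1)·1.2933 - (1)·3.0000) / (6) = -1.1178;  y ← (1−ω)·-2.0000 + ω·-1.1178 = -0.8355
  z: GS value = (8 - (4)·1.2933 - (4)·-0.8355) / (11) = 0.5608;  z ← (1−ω)·3.0000 + ω·0.5608 = -0.2197

(1.2933, -0.8355, -0.2197)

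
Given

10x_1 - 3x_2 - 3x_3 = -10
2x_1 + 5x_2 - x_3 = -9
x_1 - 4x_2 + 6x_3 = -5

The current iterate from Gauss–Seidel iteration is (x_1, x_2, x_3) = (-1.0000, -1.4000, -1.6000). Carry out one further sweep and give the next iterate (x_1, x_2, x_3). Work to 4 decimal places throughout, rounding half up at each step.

(-1.9000, -1.3600, -1.4233)

One sweep:
  x_1 = (-10 - (-3)·-1.4000 - (-3)·-1.6000) / (10) = -1.9000
  x_2 = (-9 - (2)·-1.9000 - (-1)·-1.6000) / (5) = -1.3600
  x_3 = (-5 - (1)·-1.9000 - (-4)·-1.3600) / (6) = -1.4233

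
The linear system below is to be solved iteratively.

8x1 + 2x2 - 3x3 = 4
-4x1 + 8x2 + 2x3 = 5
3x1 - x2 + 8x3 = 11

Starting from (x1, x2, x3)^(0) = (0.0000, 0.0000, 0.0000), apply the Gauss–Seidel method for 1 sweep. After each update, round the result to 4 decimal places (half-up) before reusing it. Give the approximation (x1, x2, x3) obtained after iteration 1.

(0.5000, 0.8750, 1.2969)

Iteration 1:
  x1 = (4 - (2)·0.0000 - (-3)·0.0000) / (8) = 0.5000
  x2 = (5 - (-4)·0.5000 - (2)·0.0000) / (8) = 0.8750
  x3 = (11 - (3)·0.5000 - (-1)·0.8750) / (8) = 1.2969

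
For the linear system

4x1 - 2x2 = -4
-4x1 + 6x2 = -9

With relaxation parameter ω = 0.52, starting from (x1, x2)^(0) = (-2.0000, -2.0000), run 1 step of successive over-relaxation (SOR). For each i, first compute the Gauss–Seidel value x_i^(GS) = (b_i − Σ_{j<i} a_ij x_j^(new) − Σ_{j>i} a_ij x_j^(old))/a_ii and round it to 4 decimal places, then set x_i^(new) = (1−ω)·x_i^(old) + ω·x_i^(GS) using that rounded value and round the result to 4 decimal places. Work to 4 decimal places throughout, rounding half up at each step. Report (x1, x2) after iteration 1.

(-2.0000, -2.4333)

Iteration 1:
  x1: GS value = (-4 - (-2)·-2.0000) / (4) = -2.0000;  x1 ← (1−ω)·-2.0000 + ω·-2.0000 = -2.0000
  x2: GS value = (-9 - (-4)·-2.0000) / (6) = -2.8333;  x2 ← (1−ω)·-2.0000 + ω·-2.8333 = -2.4333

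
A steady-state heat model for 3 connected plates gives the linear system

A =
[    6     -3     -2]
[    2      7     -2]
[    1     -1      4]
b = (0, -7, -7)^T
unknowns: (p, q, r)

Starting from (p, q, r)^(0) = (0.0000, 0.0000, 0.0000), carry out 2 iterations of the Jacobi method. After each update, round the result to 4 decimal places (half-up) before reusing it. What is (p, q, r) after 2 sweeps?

(-1.0833, -1.5000, -2.0000)

Iteration 1:
  p = (0 - (-3)·0.0000 - (-2)·0.0000) / (6) = 0.0000
  q = (-7 - (2)·0.0000 - (-2)·0.0000) / (7) = -1.0000
  r = (-7 - (1)·0.0000 - (-1)·0.0000) / (4) = -1.7500
Iteration 2:
  p = (0 - (-3)·-1.0000 - (-2)·-1.7500) / (6) = -1.0833
  q = (-7 - (2)·0.0000 - (-2)·-1.7500) / (7) = -1.5000
  r = (-7 - (1)·0.0000 - (-1)·-1.0000) / (4) = -2.0000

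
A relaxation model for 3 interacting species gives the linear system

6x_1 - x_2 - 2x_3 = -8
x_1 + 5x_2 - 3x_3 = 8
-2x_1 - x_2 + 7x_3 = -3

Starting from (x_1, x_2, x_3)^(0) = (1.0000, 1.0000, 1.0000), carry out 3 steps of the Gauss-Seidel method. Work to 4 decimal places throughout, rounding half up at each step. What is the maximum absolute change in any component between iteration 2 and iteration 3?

Iteration 1:
  x_1 = (-8 - (-1)·1.0000 - (-2)·1.0000) / (6) = -0.8333
  x_2 = (8 - (1)·-0.8333 - (-3)·1.0000) / (5) = 2.3667
  x_3 = (-3 - (-2)·-0.8333 - (-1)·2.3667) / (7) = -0.3286
Iteration 2:
  x_1 = (-8 - (-1)·2.3667 - (-2)·-0.3286) / (6) = -1.0484
  x_2 = (8 - (1)·-1.0484 - (-3)·-0.3286) / (5) = 1.6125
  x_3 = (-3 - (-2)·-1.0484 - (-1)·1.6125) / (7) = -0.4978
Iteration 3:
  x_1 = (-8 - (-1)·1.6125 - (-2)·-0.4978) / (6) = -1.2305
  x_2 = (8 - (1)·-1.2305 - (-3)·-0.4978) / (5) = 1.5474
  x_3 = (-3 - (-2)·-1.2305 - (-1)·1.5474) / (7) = -0.5591
Change: (-0.1821, -0.0651, -0.0613) → max |·| = 0.1821

0.1821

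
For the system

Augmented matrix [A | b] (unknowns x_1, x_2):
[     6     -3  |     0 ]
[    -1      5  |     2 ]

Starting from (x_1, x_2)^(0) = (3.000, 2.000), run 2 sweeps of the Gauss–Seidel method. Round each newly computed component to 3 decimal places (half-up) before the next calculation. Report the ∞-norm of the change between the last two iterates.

Iteration 1:
  x_1 = (0 - (-3)·2.000) / (6) = 1.000
  x_2 = (2 - (-1)·1.000) / (5) = 0.600
Iteration 2:
  x_1 = (0 - (-3)·0.600) / (6) = 0.300
  x_2 = (2 - (-1)·0.300) / (5) = 0.460
Change: (-0.700, -0.140) → max |·| = 0.700

0.700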